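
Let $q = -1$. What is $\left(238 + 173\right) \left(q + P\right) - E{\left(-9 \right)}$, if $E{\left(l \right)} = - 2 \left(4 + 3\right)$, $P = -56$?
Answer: $-23413$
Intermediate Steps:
$E{\left(l \right)} = -14$ ($E{\left(l \right)} = \left(-2\right) 7 = -14$)
$\left(238 + 173\right) \left(q + P\right) - E{\left(-9 \right)} = \left(238 + 173\right) \left(-1 - 56\right) - -14 = 411 \left(-57\right) + 14 = -23427 + 14 = -23413$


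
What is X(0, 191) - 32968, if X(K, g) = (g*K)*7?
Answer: -32968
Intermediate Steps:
X(K, g) = 7*K*g (X(K, g) = (K*g)*7 = 7*K*g)
X(0, 191) - 32968 = 7*0*191 - 32968 = 0 - 32968 = -32968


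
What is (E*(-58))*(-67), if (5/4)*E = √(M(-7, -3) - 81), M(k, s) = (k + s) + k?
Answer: 108808*I*√2/5 ≈ 30776.0*I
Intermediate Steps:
M(k, s) = s + 2*k
E = 28*I*√2/5 (E = 4*√((-3 + 2*(-7)) - 81)/5 = 4*√((-3 - 14) - 81)/5 = 4*√(-17 - 81)/5 = 4*√(-98)/5 = 4*(7*I*√2)/5 = 28*I*√2/5 ≈ 7.9196*I)
(E*(-58))*(-67) = ((28*I*√2/5)*(-58))*(-67) = -1624*I*√2/5*(-67) = 108808*I*√2/5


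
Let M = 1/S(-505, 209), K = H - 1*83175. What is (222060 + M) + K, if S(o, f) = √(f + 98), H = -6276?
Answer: 132609 + √307/307 ≈ 1.3261e+5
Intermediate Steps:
K = -89451 (K = -6276 - 1*83175 = -6276 - 83175 = -89451)
S(o, f) = √(98 + f)
M = √307/307 (M = 1/(√(98 + 209)) = 1/(√307) = √307/307 ≈ 0.057073)
(222060 + M) + K = (222060 + √307/307) - 89451 = 132609 + √307/307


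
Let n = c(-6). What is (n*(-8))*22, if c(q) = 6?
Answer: -1056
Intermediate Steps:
n = 6
(n*(-8))*22 = (6*(-8))*22 = -48*22 = -1056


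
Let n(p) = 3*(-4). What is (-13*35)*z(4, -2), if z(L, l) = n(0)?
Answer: 5460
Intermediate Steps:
n(p) = -12
z(L, l) = -12
(-13*35)*z(4, -2) = -13*35*(-12) = -455*(-12) = 5460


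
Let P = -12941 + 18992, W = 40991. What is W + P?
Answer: 47042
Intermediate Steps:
P = 6051
W + P = 40991 + 6051 = 47042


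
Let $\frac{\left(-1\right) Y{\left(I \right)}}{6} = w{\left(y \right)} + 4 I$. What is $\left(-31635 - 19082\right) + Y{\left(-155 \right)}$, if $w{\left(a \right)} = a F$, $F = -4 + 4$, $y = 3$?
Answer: $-46997$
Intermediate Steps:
$F = 0$
$w{\left(a \right)} = 0$ ($w{\left(a \right)} = a 0 = 0$)
$Y{\left(I \right)} = - 24 I$ ($Y{\left(I \right)} = - 6 \left(0 + 4 I\right) = - 6 \cdot 4 I = - 24 I$)
$\left(-31635 - 19082\right) + Y{\left(-155 \right)} = \left(-31635 - 19082\right) - -3720 = \left(-31635 - 19082\right) + 3720 = -50717 + 3720 = -46997$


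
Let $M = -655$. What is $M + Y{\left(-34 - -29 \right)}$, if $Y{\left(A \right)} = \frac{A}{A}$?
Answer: $-654$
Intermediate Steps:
$Y{\left(A \right)} = 1$
$M + Y{\left(-34 - -29 \right)} = -655 + 1 = -654$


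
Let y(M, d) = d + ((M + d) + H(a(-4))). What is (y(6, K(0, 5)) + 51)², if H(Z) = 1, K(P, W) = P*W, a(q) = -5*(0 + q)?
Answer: 3364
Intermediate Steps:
a(q) = -5*q
y(M, d) = 1 + M + 2*d (y(M, d) = d + ((M + d) + 1) = d + (1 + M + d) = 1 + M + 2*d)
(y(6, K(0, 5)) + 51)² = ((1 + 6 + 2*(0*5)) + 51)² = ((1 + 6 + 2*0) + 51)² = ((1 + 6 + 0) + 51)² = (7 + 51)² = 58² = 3364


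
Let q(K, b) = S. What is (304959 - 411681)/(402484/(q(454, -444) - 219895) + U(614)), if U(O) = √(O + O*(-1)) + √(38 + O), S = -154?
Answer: -787663514961246/2617405442933 - 861274330426587*√163/2617405442933 ≈ -4502.0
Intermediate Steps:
q(K, b) = -154
U(O) = √(38 + O) (U(O) = √(O - O) + √(38 + O) = √0 + √(38 + O) = 0 + √(38 + O) = √(38 + O))
(304959 - 411681)/(402484/(q(454, -444) - 219895) + U(614)) = (304959 - 411681)/(402484/(-154 - 219895) + √(38 + 614)) = -106722/(402484/(-220049) + √652) = -106722/(402484*(-1/220049) + 2*√163) = -106722/(-402484/220049 + 2*√163)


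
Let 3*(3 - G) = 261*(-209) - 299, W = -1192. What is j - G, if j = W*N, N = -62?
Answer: 166855/3 ≈ 55618.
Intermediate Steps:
G = 54857/3 (G = 3 - (261*(-209) - 299)/3 = 3 - (-54549 - 299)/3 = 3 - 1/3*(-54848) = 3 + 54848/3 = 54857/3 ≈ 18286.)
j = 73904 (j = -1192*(-62) = 73904)
j - G = 73904 - 1*54857/3 = 73904 - 54857/3 = 166855/3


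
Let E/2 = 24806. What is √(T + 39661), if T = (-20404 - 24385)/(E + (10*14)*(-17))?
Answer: √153604332166/1968 ≈ 199.15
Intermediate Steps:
E = 49612 (E = 2*24806 = 49612)
T = -44789/47232 (T = (-20404 - 24385)/(49612 + (10*14)*(-17)) = -44789/(49612 + 140*(-17)) = -44789/(49612 - 2380) = -44789/47232 ≈ -0.94828)
√(T + 39661) = √(-44789/47232 + 39661) = √(1873223563/47232) = √153604332166/1968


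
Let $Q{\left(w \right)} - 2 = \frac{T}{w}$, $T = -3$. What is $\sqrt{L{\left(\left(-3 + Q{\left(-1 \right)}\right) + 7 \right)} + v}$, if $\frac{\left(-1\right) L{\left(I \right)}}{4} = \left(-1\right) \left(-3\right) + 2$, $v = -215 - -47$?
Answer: $2 i \sqrt{47} \approx 13.711 i$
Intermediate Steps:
$Q{\left(w \right)} = 2 - \frac{3}{w}$
$v = -168$ ($v = -215 + 47 = -168$)
$L{\left(I \right)} = -20$ ($L{\left(I \right)} = - 4 \left(\left(-1\right) \left(-3\right) + 2\right) = - 4 \left(3 + 2\right) = \left(-4\right) 5 = -20$)
$\sqrt{L{\left(\left(-3 + Q{\left(-1 \right)}\right) + 7 \right)} + v} = \sqrt{-20 - 168} = \sqrt{-188} = 2 i \sqrt{47}$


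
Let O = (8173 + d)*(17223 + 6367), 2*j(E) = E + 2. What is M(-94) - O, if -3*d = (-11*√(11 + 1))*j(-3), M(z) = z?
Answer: -192801164 + 259490*√3/3 ≈ -1.9265e+8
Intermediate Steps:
j(E) = 1 + E/2 (j(E) = (E + 2)/2 = (2 + E)/2 = 1 + E/2)
d = -11*√3/3 (d = -(-11*√(11 + 1))*(1 + (½)*(-3))/3 = -(-22*√3)*(1 - 3/2)/3 = -(-22*√3)*(-1)/(3*2) = -11*√3/3 ≈ -6.3509)
O = 192801070 - 259490*√3/3 (O = (8173 - 11*√3/3)*(17223 + 6367) = (8173 - 11*√3/3)*23590 = 192801070 - 259490*√3/3 ≈ 1.9265e+8)
M(-94) - O = -94 - (192801070 - 259490*√3/3) = -94 + (-192801070 + 259490*√3/3) = -192801164 + 259490*√3/3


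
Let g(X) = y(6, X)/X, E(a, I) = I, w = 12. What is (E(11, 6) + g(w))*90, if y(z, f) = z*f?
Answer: 1080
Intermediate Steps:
y(z, f) = f*z
g(X) = 6 (g(X) = (X*6)/X = (6*X)/X = 6)
(E(11, 6) + g(w))*90 = (6 + 6)*90 = 12*90 = 1080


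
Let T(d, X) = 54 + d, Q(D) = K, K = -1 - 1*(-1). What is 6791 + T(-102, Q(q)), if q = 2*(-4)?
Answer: 6743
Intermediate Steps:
K = 0 (K = -1 + 1 = 0)
q = -8
Q(D) = 0
6791 + T(-102, Q(q)) = 6791 + (54 - 102) = 6791 - 48 = 6743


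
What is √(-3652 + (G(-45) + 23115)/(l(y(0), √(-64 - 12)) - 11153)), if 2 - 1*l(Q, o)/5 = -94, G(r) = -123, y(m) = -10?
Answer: 2*I*√104063852581/10673 ≈ 60.45*I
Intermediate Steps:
l(Q, o) = 480 (l(Q, o) = 10 - 5*(-94) = 10 + 470 = 480)
√(-3652 + (G(-45) + 23115)/(l(y(0), √(-64 - 12)) - 11153)) = √(-3652 + (-123 + 23115)/(480 - 11153)) = √(-3652 + 22992/(-10673)) = √(-3652 + 22992*(-1/10673)) = √(-3652 - 22992/10673) = √(-39000788/10673) = 2*I*√104063852581/10673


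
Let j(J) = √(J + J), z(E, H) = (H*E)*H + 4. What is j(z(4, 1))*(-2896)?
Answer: -11584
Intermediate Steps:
z(E, H) = 4 + E*H² (z(E, H) = (E*H)*H + 4 = E*H² + 4 = 4 + E*H²)
j(J) = √2*√J (j(J) = √(2*J) = √2*√J)
j(z(4, 1))*(-2896) = (√2*√(4 + 4*1²))*(-2896) = (√2*√(4 + 4*1))*(-2896) = (√2*√(4 + 4))*(-2896) = (√2*√8)*(-2896) = (√2*(2*√2))*(-2896) = 4*(-2896) = -11584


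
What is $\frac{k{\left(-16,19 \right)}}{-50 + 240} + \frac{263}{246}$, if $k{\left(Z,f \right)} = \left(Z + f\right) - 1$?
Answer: $\frac{25231}{23370} \approx 1.0796$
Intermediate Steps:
$k{\left(Z,f \right)} = -1 + Z + f$
$\frac{k{\left(-16,19 \right)}}{-50 + 240} + \frac{263}{246} = \frac{-1 - 16 + 19}{-50 + 240} + \frac{263}{246} = \frac{2}{190} + 263 \cdot \frac{1}{246} = 2 \cdot \frac{1}{190} + \frac{263}{246} = \frac{1}{95} + \frac{263}{246} = \frac{25231}{23370}$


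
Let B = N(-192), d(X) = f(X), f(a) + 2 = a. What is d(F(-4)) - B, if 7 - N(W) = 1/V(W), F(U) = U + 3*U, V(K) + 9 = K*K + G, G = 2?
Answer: -921424/36857 ≈ -25.000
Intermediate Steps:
f(a) = -2 + a
V(K) = -7 + K² (V(K) = -9 + (K*K + 2) = -9 + (K² + 2) = -9 + (2 + K²) = -7 + K²)
F(U) = 4*U
d(X) = -2 + X
N(W) = 7 - 1/(-7 + W²)
B = 257998/36857 (B = (-50 + 7*(-192)²)/(-7 + (-192)²) = (-50 + 7*36864)/(-7 + 36864) = (-50 + 258048)/36857 = (1/36857)*257998 = 257998/36857 ≈ 7.0000)
d(F(-4)) - B = (-2 + 4*(-4)) - 1*257998/36857 = (-2 - 16) - 257998/36857 = -18 - 257998/36857 = -921424/36857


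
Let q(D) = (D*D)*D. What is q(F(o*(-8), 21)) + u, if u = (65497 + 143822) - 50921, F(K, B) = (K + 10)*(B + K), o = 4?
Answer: 14330886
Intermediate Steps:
F(K, B) = (10 + K)*(B + K)
q(D) = D³ (q(D) = D²*D = D³)
u = 158398 (u = 209319 - 50921 = 158398)
q(F(o*(-8), 21)) + u = ((4*(-8))² + 10*21 + 10*(4*(-8)) + 21*(4*(-8)))³ + 158398 = ((-32)² + 210 + 10*(-32) + 21*(-32))³ + 158398 = (1024 + 210 - 320 - 672)³ + 158398 = 242³ + 158398 = 14172488 + 158398 = 14330886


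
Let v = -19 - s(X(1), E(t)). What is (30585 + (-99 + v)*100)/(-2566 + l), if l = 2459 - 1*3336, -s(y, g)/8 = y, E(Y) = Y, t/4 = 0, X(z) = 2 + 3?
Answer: -22785/3443 ≈ -6.6178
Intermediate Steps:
X(z) = 5
t = 0 (t = 4*0 = 0)
s(y, g) = -8*y
l = -877 (l = 2459 - 3336 = -877)
v = 21 (v = -19 - (-8)*5 = -19 - 1*(-40) = -19 + 40 = 21)
(30585 + (-99 + v)*100)/(-2566 + l) = (30585 + (-99 + 21)*100)/(-2566 - 877) = (30585 - 78*100)/(-3443) = (30585 - 7800)*(-1/3443) = 22785*(-1/3443) = -22785/3443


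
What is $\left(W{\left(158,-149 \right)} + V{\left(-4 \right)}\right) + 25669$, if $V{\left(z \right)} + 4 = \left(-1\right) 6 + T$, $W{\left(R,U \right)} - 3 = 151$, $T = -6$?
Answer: $25807$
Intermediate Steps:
$W{\left(R,U \right)} = 154$ ($W{\left(R,U \right)} = 3 + 151 = 154$)
$V{\left(z \right)} = -16$ ($V{\left(z \right)} = -4 - 12 = -16$)
$\left(W{\left(158,-149 \right)} + V{\left(-4 \right)}\right) + 25669 = \left(154 - 16\right) + 25669 = 138 + 25669 = 25807$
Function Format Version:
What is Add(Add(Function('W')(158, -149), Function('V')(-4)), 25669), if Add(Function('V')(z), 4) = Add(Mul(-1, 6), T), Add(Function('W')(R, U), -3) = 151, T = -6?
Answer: 25807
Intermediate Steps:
Function('W')(R, U) = 154 (Function('W')(R, U) = Add(3, 151) = 154)
Function('V')(z) = -16 (Function('V')(z) = Add(-4, Add(Mul(-1, 6), -6)) = Add(-4, Add(-6, -6)) = Add(-4, -12) = -16)
Add(Add(Function('W')(158, -149), Function('V')(-4)), 25669) = Add(Add(154, -16), 25669) = Add(138, 25669) = 25807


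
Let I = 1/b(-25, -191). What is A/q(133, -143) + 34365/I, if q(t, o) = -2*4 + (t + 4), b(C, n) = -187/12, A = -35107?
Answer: -276469393/516 ≈ -5.3579e+5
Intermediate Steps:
b(C, n) = -187/12 (b(C, n) = -187*1/12 = -187/12)
q(t, o) = -4 + t (q(t, o) = -8 + (4 + t) = -4 + t)
I = -12/187 (I = 1/(-187/12) = -12/187 ≈ -0.064171)
A/q(133, -143) + 34365/I = -35107/(-4 + 133) + 34365/(-12/187) = -35107/129 + 34365*(-187/12) = -35107*1/129 - 2142085/4 = -35107/129 - 2142085/4 = -276469393/516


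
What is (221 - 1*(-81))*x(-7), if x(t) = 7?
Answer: 2114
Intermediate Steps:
(221 - 1*(-81))*x(-7) = (221 - 1*(-81))*7 = (221 + 81)*7 = 302*7 = 2114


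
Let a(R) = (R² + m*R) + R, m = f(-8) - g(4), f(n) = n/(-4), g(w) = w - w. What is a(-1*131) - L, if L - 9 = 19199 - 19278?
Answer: 16838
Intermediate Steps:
g(w) = 0
f(n) = -n/4 (f(n) = n*(-¼) = -n/4)
L = -70 (L = 9 + (19199 - 19278) = 9 - 79 = -70)
m = 2 (m = -¼*(-8) - 1*0 = 2 + 0 = 2)
a(R) = R² + 3*R (a(R) = (R² + 2*R) + R = R² + 3*R)
a(-1*131) - L = (-1*131)*(3 - 1*131) - 1*(-70) = -131*(3 - 131) + 70 = -131*(-128) + 70 = 16768 + 70 = 16838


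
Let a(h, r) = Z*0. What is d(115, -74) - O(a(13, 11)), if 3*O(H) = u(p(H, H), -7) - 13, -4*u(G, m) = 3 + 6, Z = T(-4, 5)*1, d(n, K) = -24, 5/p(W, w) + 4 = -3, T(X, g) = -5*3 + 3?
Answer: -227/12 ≈ -18.917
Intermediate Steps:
T(X, g) = -12 (T(X, g) = -15 + 3 = -12)
p(W, w) = -5/7 (p(W, w) = 5/(-4 - 3) = 5/(-7) = 5*(-1/7) = -5/7)
Z = -12 (Z = -12*1 = -12)
u(G, m) = -9/4 (u(G, m) = -(3 + 6)/4 = -1/4*9 = -9/4)
a(h, r) = 0 (a(h, r) = -12*0 = 0)
O(H) = -61/12 (O(H) = (-9/4 - 13)/3 = (1/3)*(-61/4) = -61/12)
d(115, -74) - O(a(13, 11)) = -24 - 1*(-61/12) = -24 + 61/12 = -227/12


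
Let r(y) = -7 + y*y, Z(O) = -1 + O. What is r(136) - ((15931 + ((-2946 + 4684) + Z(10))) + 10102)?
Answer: -9291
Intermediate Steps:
r(y) = -7 + y**2
r(136) - ((15931 + ((-2946 + 4684) + Z(10))) + 10102) = (-7 + 136**2) - ((15931 + ((-2946 + 4684) + (-1 + 10))) + 10102) = (-7 + 18496) - ((15931 + (1738 + 9)) + 10102) = 18489 - ((15931 + 1747) + 10102) = 18489 - (17678 + 10102) = 18489 - 1*27780 = 18489 - 27780 = -9291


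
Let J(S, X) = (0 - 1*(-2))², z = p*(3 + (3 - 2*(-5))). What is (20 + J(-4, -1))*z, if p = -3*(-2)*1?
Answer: 2304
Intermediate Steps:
p = 6 (p = 6*1 = 6)
z = 96 (z = 6*(3 + (3 - 2*(-5))) = 6*(3 + (3 + 10)) = 6*(3 + 13) = 6*16 = 96)
J(S, X) = 4 (J(S, X) = (0 + 2)² = 2² = 4)
(20 + J(-4, -1))*z = (20 + 4)*96 = 24*96 = 2304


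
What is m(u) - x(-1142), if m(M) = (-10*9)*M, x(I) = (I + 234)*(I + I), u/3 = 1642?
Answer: -2517212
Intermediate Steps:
u = 4926 (u = 3*1642 = 4926)
x(I) = 2*I*(234 + I) (x(I) = (234 + I)*(2*I) = 2*I*(234 + I))
m(M) = -90*M
m(u) - x(-1142) = -90*4926 - 2*(-1142)*(234 - 1142) = -443340 - 2*(-1142)*(-908) = -443340 - 1*2073872 = -443340 - 2073872 = -2517212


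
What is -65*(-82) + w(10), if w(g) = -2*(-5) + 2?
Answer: 5342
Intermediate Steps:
w(g) = 12 (w(g) = 10 + 2 = 12)
-65*(-82) + w(10) = -65*(-82) + 12 = 5330 + 12 = 5342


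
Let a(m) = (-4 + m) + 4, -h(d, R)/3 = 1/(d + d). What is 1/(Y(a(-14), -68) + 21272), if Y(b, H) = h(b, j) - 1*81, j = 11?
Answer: 28/593351 ≈ 4.7190e-5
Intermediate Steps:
h(d, R) = -3/(2*d) (h(d, R) = -3/(d + d) = -3*1/(2*d) = -3/(2*d))
a(m) = m
Y(b, H) = -81 - 3/(2*b) (Y(b, H) = -3/(2*b) - 1*81 = -3/(2*b) - 81 = -81 - 3/(2*b))
1/(Y(a(-14), -68) + 21272) = 1/((-81 - 3/2/(-14)) + 21272) = 1/((-81 - 3/2*(-1/14)) + 21272) = 1/((-81 + 3/28) + 21272) = 1/(-2265/28 + 21272) = 1/(593351/28) = 28/593351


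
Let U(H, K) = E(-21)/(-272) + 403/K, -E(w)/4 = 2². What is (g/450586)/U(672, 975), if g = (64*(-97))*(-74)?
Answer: 3957600/1832789 ≈ 2.1593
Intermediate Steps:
E(w) = -16 (E(w) = -4*2² = -4*4 = -16)
U(H, K) = 1/17 + 403/K (U(H, K) = -16/(-272) + 403/K = -16*(-1/272) + 403/K = 1/17 + 403/K)
g = 459392 (g = -6208*(-74) = 459392)
(g/450586)/U(672, 975) = (459392/450586)/(((1/17)*(6851 + 975)/975)) = (459392*(1/450586))/(((1/17)*(1/975)*7826)) = 6208/(6089*(602/1275)) = (6208/6089)*(1275/602) = 3957600/1832789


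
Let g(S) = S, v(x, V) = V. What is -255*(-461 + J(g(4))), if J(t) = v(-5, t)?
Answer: 116535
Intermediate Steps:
J(t) = t
-255*(-461 + J(g(4))) = -255*(-461 + 4) = -255*(-457) = 116535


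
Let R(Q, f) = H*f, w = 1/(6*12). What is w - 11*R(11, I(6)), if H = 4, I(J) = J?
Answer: -19007/72 ≈ -263.99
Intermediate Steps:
w = 1/72 (w = (⅙)*(1/12) = 1/72 ≈ 0.013889)
R(Q, f) = 4*f
w - 11*R(11, I(6)) = 1/72 - 44*6 = 1/72 - 11*24 = 1/72 - 264 = -19007/72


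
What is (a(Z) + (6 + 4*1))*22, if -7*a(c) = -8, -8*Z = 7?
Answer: 1716/7 ≈ 245.14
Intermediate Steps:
Z = -7/8 (Z = -⅛*7 = -7/8 ≈ -0.87500)
a(c) = 8/7 (a(c) = -⅐*(-8) = 8/7)
(a(Z) + (6 + 4*1))*22 = (8/7 + (6 + 4*1))*22 = (8/7 + (6 + 4))*22 = (8/7 + 10)*22 = (78/7)*22 = 1716/7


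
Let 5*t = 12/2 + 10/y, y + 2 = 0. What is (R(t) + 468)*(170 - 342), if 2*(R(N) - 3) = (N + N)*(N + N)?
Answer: -2025644/25 ≈ -81026.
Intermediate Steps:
y = -2 (y = -2 + 0 = -2)
t = 1/5 (t = (12/2 + 10/(-2))/5 = (12*(1/2) + 10*(-1/2))/5 = (6 - 5)/5 = (1/5)*1 = 1/5 ≈ 0.20000)
R(N) = 3 + 2*N**2 (R(N) = 3 + ((N + N)*(N + N))/2 = 3 + ((2*N)*(2*N))/2 = 3 + (4*N**2)/2 = 3 + 2*N**2)
(R(t) + 468)*(170 - 342) = ((3 + 2*(1/5)**2) + 468)*(170 - 342) = ((3 + 2*(1/25)) + 468)*(-172) = ((3 + 2/25) + 468)*(-172) = (77/25 + 468)*(-172) = (11777/25)*(-172) = -2025644/25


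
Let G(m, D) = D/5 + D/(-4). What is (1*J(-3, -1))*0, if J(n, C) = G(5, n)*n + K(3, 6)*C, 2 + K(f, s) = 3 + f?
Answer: 0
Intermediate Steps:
K(f, s) = 1 + f (K(f, s) = -2 + (3 + f) = 1 + f)
G(m, D) = -D/20 (G(m, D) = D*(⅕) + D*(-¼) = D/5 - D/4 = -D/20)
J(n, C) = 4*C - n²/20 (J(n, C) = (-n/20)*n + (1 + 3)*C = -n²/20 + 4*C = 4*C - n²/20)
(1*J(-3, -1))*0 = (1*(4*(-1) - 1/20*(-3)²))*0 = (1*(-4 - 1/20*9))*0 = (1*(-4 - 9/20))*0 = (1*(-89/20))*0 = -89/20*0 = 0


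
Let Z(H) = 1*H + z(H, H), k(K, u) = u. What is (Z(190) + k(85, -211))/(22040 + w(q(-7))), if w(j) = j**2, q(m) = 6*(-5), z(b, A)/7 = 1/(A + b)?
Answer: -7973/8717200 ≈ -0.00091463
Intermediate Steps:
z(b, A) = 7/(A + b)
q(m) = -30
Z(H) = H + 7/(2*H) (Z(H) = 1*H + 7/(H + H) = H + 7/((2*H)) = H + 7*(1/(2*H)) = H + 7/(2*H))
(Z(190) + k(85, -211))/(22040 + w(q(-7))) = ((190 + (7/2)/190) - 211)/(22040 + (-30)**2) = ((190 + (7/2)*(1/190)) - 211)/(22040 + 900) = ((190 + 7/380) - 211)/22940 = (72207/380 - 211)*(1/22940) = -7973/380*1/22940 = -7973/8717200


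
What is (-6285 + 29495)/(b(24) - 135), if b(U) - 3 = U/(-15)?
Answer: -58025/334 ≈ -173.73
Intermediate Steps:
b(U) = 3 - U/15 (b(U) = 3 + U/(-15) = 3 + U*(-1/15) = 3 - U/15)
(-6285 + 29495)/(b(24) - 135) = (-6285 + 29495)/((3 - 1/15*24) - 135) = 23210/((3 - 8/5) - 135) = 23210/(7/5 - 135) = 23210/(-668/5) = 23210*(-5/668) = -58025/334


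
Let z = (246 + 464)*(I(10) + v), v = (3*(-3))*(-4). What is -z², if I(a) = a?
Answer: -1066675600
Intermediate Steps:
v = 36 (v = -9*(-4) = 36)
z = 32660 (z = (246 + 464)*(10 + 36) = 710*46 = 32660)
-z² = -1*32660² = -1*1066675600 = -1066675600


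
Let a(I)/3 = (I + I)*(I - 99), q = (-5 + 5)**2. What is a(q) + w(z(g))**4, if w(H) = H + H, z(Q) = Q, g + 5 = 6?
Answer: 16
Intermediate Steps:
g = 1 (g = -5 + 6 = 1)
w(H) = 2*H
q = 0 (q = 0**2 = 0)
a(I) = 6*I*(-99 + I) (a(I) = 3*((I + I)*(I - 99)) = 3*((2*I)*(-99 + I)) = 3*(2*I*(-99 + I)) = 6*I*(-99 + I))
a(q) + w(z(g))**4 = 6*0*(-99 + 0) + (2*1)**4 = 6*0*(-99) + 2**4 = 0 + 16 = 16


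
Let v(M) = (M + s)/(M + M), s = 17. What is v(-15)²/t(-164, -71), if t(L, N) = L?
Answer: -1/36900 ≈ -2.7100e-5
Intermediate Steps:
v(M) = (17 + M)/(2*M) (v(M) = (M + 17)/(M + M) = (17 + M)/((2*M)) = (17 + M)*(1/(2*M)) = (17 + M)/(2*M))
v(-15)²/t(-164, -71) = ((½)*(17 - 15)/(-15))²/(-164) = ((½)*(-1/15)*2)²*(-1/164) = (-1/15)²*(-1/164) = (1/225)*(-1/164) = -1/36900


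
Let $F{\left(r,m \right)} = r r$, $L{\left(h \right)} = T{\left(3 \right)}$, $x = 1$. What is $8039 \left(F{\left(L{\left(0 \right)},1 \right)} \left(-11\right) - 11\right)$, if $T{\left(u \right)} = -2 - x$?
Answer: $-884290$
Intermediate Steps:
$T{\left(u \right)} = -3$ ($T{\left(u \right)} = -2 - 1 = -3$)
$L{\left(h \right)} = -3$
$F{\left(r,m \right)} = r^{2}$
$8039 \left(F{\left(L{\left(0 \right)},1 \right)} \left(-11\right) - 11\right) = 8039 \left(\left(-3\right)^{2} \left(-11\right) - 11\right) = 8039 \left(9 \left(-11\right) - 11\right) = 8039 \left(-99 - 11\right) = 8039 \left(-110\right) = -884290$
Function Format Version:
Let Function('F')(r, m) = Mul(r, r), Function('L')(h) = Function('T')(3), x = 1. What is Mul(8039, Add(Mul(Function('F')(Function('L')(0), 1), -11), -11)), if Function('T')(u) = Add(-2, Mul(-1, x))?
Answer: -884290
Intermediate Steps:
Function('T')(u) = -3 (Function('T')(u) = Add(-2, Mul(-1, 1)) = Add(-2, -1) = -3)
Function('L')(h) = -3
Function('F')(r, m) = Pow(r, 2)
Mul(8039, Add(Mul(Function('F')(Function('L')(0), 1), -11), -11)) = Mul(8039, Add(Mul(Pow(-3, 2), -11), -11)) = Mul(8039, Add(Mul(9, -11), -11)) = Mul(8039, Add(-99, -11)) = Mul(8039, -110) = -884290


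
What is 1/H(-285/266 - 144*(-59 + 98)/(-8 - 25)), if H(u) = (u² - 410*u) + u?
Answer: -23716/962106549 ≈ -2.4650e-5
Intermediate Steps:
H(u) = u² - 409*u
1/H(-285/266 - 144*(-59 + 98)/(-8 - 25)) = 1/((-285/266 - 144*(-59 + 98)/(-8 - 25))*(-409 + (-285/266 - 144*(-59 + 98)/(-8 - 25)))) = 1/((-285*1/266 - 144/((-33/39)))*(-409 + (-285*1/266 - 144/((-33/39))))) = 1/((-15/14 - 144/((-33*1/39)))*(-409 + (-15/14 - 144/((-33*1/39))))) = 1/((-15/14 - 144/(-11/13))*(-409 + (-15/14 - 144/(-11/13)))) = 1/((-15/14 - 144*(-13/11))*(-409 + (-15/14 - 144*(-13/11)))) = 1/((-15/14 + 1872/11)*(-409 + (-15/14 + 1872/11))) = 1/(26043*(-409 + 26043/154)/154) = 1/((26043/154)*(-36943/154)) = 1/(-962106549/23716) = -23716/962106549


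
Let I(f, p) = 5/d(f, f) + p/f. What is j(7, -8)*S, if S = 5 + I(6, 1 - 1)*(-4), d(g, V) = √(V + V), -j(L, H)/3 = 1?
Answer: -15 + 10*√3 ≈ 2.3205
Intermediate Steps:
j(L, H) = -3 (j(L, H) = -3*1 = -3)
d(g, V) = √2*√V (d(g, V) = √(2*V) = √2*√V)
I(f, p) = p/f + 5*√2/(2*√f) (I(f, p) = 5/((√2*√f)) + p/f = 5*(√2/(2*√f)) + p/f = 5*√2/(2*√f) + p/f = p/f + 5*√2/(2*√f))
S = 5 - 10*√3/3 (S = 5 + ((1 - 1)/6 + 5*√2/(2*√6))*(-4) = 5 + (0*(⅙) + 5*√2*(√6/6)/2)*(-4) = 5 + (0 + 5*√3/6)*(-4) = 5 + (5*√3/6)*(-4) = 5 - 10*√3/3 ≈ -0.77350)
j(7, -8)*S = -3*(5 - 10*√3/3) = -15 + 10*√3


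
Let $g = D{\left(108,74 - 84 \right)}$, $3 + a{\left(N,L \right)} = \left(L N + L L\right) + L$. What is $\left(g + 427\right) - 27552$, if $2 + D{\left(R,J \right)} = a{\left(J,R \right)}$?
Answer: $-16438$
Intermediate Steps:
$a{\left(N,L \right)} = -3 + L + L^{2} + L N$ ($a{\left(N,L \right)} = -3 + \left(\left(L N + L L\right) + L\right) = -3 + \left(\left(L N + L^{2}\right) + L\right) = -3 + \left(\left(L^{2} + L N\right) + L\right) = -3 + \left(L + L^{2} + L N\right) = -3 + L + L^{2} + L N$)
$D{\left(R,J \right)} = -5 + R + R^{2} + J R$ ($D{\left(R,J \right)} = -2 + \left(-3 + R + R^{2} + R J\right) = -2 + \left(-3 + R + R^{2} + J R\right) = -5 + R + R^{2} + J R$)
$g = 10687$ ($g = -5 + 108 + 108^{2} + \left(74 - 84\right) 108 = -5 + 108 + 11664 - 1080 = 10687$)
$\left(g + 427\right) - 27552 = \left(10687 + 427\right) - 27552 = 11114 - 27552 = -16438$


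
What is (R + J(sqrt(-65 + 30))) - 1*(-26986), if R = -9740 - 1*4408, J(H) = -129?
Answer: 12709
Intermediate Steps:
R = -14148 (R = -9740 - 4408 = -14148)
(R + J(sqrt(-65 + 30))) - 1*(-26986) = (-14148 - 129) - 1*(-26986) = -14277 + 26986 = 12709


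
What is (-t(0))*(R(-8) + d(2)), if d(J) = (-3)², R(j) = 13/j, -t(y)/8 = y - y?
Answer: 0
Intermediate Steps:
t(y) = 0 (t(y) = -8*(y - y) = -8*0 = 0)
d(J) = 9
(-t(0))*(R(-8) + d(2)) = (-1*0)*(13/(-8) + 9) = 0*(13*(-⅛) + 9) = 0*(-13/8 + 9) = 0*(59/8) = 0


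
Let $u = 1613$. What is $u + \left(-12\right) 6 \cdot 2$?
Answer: $1469$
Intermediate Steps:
$u + \left(-12\right) 6 \cdot 2 = 1613 + \left(-12\right) 6 \cdot 2 = 1613 - 144 = 1469$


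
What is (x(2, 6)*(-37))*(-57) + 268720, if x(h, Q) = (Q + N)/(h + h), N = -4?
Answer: 539549/2 ≈ 2.6977e+5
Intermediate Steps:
x(h, Q) = (-4 + Q)/(2*h) (x(h, Q) = (Q - 4)/(h + h) = (-4 + Q)/((2*h)) = (-4 + Q)*(1/(2*h)) = (-4 + Q)/(2*h))
(x(2, 6)*(-37))*(-57) + 268720 = (((½)*(-4 + 6)/2)*(-37))*(-57) + 268720 = (((½)*(½)*2)*(-37))*(-57) + 268720 = ((½)*(-37))*(-57) + 268720 = -37/2*(-57) + 268720 = 2109/2 + 268720 = 539549/2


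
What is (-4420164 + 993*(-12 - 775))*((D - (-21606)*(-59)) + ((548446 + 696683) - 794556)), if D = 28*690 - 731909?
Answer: 7993747354350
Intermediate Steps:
D = -712589 (D = 19320 - 731909 = -712589)
(-4420164 + 993*(-12 - 775))*((D - (-21606)*(-59)) + ((548446 + 696683) - 794556)) = (-4420164 + 993*(-12 - 775))*((-712589 - (-21606)*(-59)) + ((548446 + 696683) - 794556)) = (-4420164 + 993*(-787))*((-712589 - 1*1274754) + (1245129 - 794556)) = (-4420164 - 781491)*((-712589 - 1274754) + 450573) = -5201655*(-1987343 + 450573) = -5201655*(-1536770) = 7993747354350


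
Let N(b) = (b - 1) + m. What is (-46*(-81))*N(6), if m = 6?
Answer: 40986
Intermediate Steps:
N(b) = 5 + b (N(b) = (b - 1) + 6 = (-1 + b) + 6 = 5 + b)
(-46*(-81))*N(6) = (-46*(-81))*(5 + 6) = 3726*11 = 40986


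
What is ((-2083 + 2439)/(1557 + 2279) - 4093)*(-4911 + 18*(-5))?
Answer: 19629415098/959 ≈ 2.0469e+7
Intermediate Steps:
((-2083 + 2439)/(1557 + 2279) - 4093)*(-4911 + 18*(-5)) = (356/3836 - 4093)*(-4911 - 90) = (356*(1/3836) - 4093)*(-5001) = (89/959 - 4093)*(-5001) = -3925098/959*(-5001) = 19629415098/959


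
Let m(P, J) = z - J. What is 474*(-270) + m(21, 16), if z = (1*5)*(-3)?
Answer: -128011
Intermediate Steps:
z = -15 (z = 5*(-3) = -15)
m(P, J) = -15 - J
474*(-270) + m(21, 16) = 474*(-270) + (-15 - 1*16) = -127980 + (-15 - 16) = -127980 - 31 = -128011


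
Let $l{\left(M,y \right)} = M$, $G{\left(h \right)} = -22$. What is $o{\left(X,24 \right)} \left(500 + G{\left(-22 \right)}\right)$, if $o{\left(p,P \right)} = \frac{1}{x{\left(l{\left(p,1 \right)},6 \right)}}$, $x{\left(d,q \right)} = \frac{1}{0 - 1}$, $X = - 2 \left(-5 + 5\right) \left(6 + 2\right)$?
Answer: $-478$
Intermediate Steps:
$X = 0$ ($X = - 2 \cdot 0 \cdot 8 = \left(-2\right) 0 = 0$)
$x{\left(d,q \right)} = -1$ ($x{\left(d,q \right)} = \frac{1}{-1} = -1$)
$o{\left(p,P \right)} = -1$ ($o{\left(p,P \right)} = \frac{1}{-1} = -1$)
$o{\left(X,24 \right)} \left(500 + G{\left(-22 \right)}\right) = - (500 - 22) = \left(-1\right) 478 = -478$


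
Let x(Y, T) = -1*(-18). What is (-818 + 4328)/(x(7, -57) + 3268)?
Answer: 1755/1643 ≈ 1.0682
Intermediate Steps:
x(Y, T) = 18
(-818 + 4328)/(x(7, -57) + 3268) = (-818 + 4328)/(18 + 3268) = 3510/3286 = 3510*(1/3286) = 1755/1643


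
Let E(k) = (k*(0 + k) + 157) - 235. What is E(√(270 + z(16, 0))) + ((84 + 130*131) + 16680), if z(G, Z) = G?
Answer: 34002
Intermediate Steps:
E(k) = -78 + k² (E(k) = (k*k + 157) - 235 = (k² + 157) - 235 = (157 + k²) - 235 = -78 + k²)
E(√(270 + z(16, 0))) + ((84 + 130*131) + 16680) = (-78 + (√(270 + 16))²) + ((84 + 130*131) + 16680) = (-78 + (√286)²) + ((84 + 17030) + 16680) = (-78 + 286) + (17114 + 16680) = 208 + 33794 = 34002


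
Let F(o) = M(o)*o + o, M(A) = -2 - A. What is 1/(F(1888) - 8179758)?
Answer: -1/11746190 ≈ -8.5134e-8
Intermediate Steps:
F(o) = o + o*(-2 - o) (F(o) = (-2 - o)*o + o = o*(-2 - o) + o = o + o*(-2 - o))
1/(F(1888) - 8179758) = 1/(-1*1888*(1 + 1888) - 8179758) = 1/(-1*1888*1889 - 8179758) = 1/(-3566432 - 8179758) = 1/(-11746190) = -1/11746190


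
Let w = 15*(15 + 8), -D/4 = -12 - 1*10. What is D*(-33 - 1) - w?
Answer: -3337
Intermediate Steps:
D = 88 (D = -4*(-12 - 1*10) = -4*(-12 - 10) = -4*(-22) = 88)
w = 345 (w = 15*23 = 345)
D*(-33 - 1) - w = 88*(-33 - 1) - 1*345 = 88*(-34) - 345 = -2992 - 345 = -3337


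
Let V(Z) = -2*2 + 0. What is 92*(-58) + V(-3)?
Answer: -5340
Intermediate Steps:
V(Z) = -4 (V(Z) = -4 + 0 = -4)
92*(-58) + V(-3) = 92*(-58) - 4 = -5336 - 4 = -5340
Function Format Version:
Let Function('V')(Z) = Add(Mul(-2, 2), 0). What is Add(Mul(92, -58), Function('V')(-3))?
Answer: -5340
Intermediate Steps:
Function('V')(Z) = -4 (Function('V')(Z) = Add(-4, 0) = -4)
Add(Mul(92, -58), Function('V')(-3)) = Add(Mul(92, -58), -4) = Add(-5336, -4) = -5340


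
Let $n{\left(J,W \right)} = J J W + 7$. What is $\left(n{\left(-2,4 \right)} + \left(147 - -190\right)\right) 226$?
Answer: $81360$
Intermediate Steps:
$n{\left(J,W \right)} = 7 + W J^{2}$ ($n{\left(J,W \right)} = J^{2} W + 7 = W J^{2} + 7 = 7 + W J^{2}$)
$\left(n{\left(-2,4 \right)} + \left(147 - -190\right)\right) 226 = \left(\left(7 + 4 \left(-2\right)^{2}\right) + \left(147 - -190\right)\right) 226 = \left(\left(7 + 4 \cdot 4\right) + \left(147 + 190\right)\right) 226 = \left(\left(7 + 16\right) + 337\right) 226 = \left(23 + 337\right) 226 = 360 \cdot 226 = 81360$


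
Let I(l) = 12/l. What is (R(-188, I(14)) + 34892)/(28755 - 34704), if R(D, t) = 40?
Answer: -11644/1983 ≈ -5.8719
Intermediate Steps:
(R(-188, I(14)) + 34892)/(28755 - 34704) = (40 + 34892)/(28755 - 34704) = 34932/(-5949) = 34932*(-1/5949) = -11644/1983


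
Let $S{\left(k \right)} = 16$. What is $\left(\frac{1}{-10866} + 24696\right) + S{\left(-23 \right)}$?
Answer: $\frac{268520591}{10866} \approx 24712.0$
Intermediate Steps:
$\left(\frac{1}{-10866} + 24696\right) + S{\left(-23 \right)} = \left(\frac{1}{-10866} + 24696\right) + 16 = \left(- \frac{1}{10866} + 24696\right) + 16 = \frac{268346735}{10866} + 16 = \frac{268520591}{10866}$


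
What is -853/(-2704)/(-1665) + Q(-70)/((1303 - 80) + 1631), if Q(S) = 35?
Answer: 77570569/6424582320 ≈ 0.012074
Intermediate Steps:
-853/(-2704)/(-1665) + Q(-70)/((1303 - 80) + 1631) = -853/(-2704)/(-1665) + 35/((1303 - 80) + 1631) = -853*(-1/2704)*(-1/1665) + 35/(1223 + 1631) = (853/2704)*(-1/1665) + 35/2854 = -853/4502160 + 35*(1/2854) = -853/4502160 + 35/2854 = 77570569/6424582320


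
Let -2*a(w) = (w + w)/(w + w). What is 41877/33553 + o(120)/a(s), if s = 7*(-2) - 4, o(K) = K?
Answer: -8010843/33553 ≈ -238.75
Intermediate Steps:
s = -18 (s = -14 - 4 = -18)
a(w) = -½ (a(w) = -(w + w)/(2*(w + w)) = -2*w/(2*(2*w)) = -2*w*1/(2*w)/2 = -½*1 = -½)
41877/33553 + o(120)/a(s) = 41877/33553 + 120/(-½) = 41877*(1/33553) + 120*(-2) = 41877/33553 - 240 = -8010843/33553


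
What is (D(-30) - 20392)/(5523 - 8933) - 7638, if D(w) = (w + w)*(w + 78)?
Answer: -13011154/1705 ≈ -7631.2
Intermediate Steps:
D(w) = 2*w*(78 + w) (D(w) = (2*w)*(78 + w) = 2*w*(78 + w))
(D(-30) - 20392)/(5523 - 8933) - 7638 = (2*(-30)*(78 - 30) - 20392)/(5523 - 8933) - 7638 = (2*(-30)*48 - 20392)/(-3410) - 7638 = (-2880 - 20392)*(-1/3410) - 7638 = -23272*(-1/3410) - 7638 = 11636/1705 - 7638 = -13011154/1705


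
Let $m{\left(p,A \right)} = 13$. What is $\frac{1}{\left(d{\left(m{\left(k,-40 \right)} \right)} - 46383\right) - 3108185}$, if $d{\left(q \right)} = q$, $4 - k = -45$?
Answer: $- \frac{1}{3154555} \approx -3.17 \cdot 10^{-7}$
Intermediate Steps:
$k = 49$ ($k = 4 - -45 = 4 + 45 = 49$)
$\frac{1}{\left(d{\left(m{\left(k,-40 \right)} \right)} - 46383\right) - 3108185} = \frac{1}{\left(13 - 46383\right) - 3108185} = \frac{1}{-46370 - 3108185} = \frac{1}{-3154555} = - \frac{1}{3154555}$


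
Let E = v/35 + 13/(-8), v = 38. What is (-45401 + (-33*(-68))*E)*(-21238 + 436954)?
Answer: -96885019014/5 ≈ -1.9377e+10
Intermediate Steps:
E = -151/280 (E = 38/35 + 13/(-8) = 38*(1/35) + 13*(-1/8) = 38/35 - 13/8 = -151/280 ≈ -0.53929)
(-45401 + (-33*(-68))*E)*(-21238 + 436954) = (-45401 - 33*(-68)*(-151/280))*(-21238 + 436954) = (-45401 + 2244*(-151/280))*415716 = (-45401 - 84711/70)*415716 = -3262781/70*415716 = -96885019014/5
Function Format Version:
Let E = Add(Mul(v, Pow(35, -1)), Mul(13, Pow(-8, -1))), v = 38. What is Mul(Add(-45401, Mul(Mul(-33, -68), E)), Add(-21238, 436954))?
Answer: Rational(-96885019014, 5) ≈ -1.9377e+10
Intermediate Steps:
E = Rational(-151, 280) (E = Add(Mul(38, Pow(35, -1)), Mul(13, Pow(-8, -1))) = Add(Mul(38, Rational(1, 35)), Mul(13, Rational(-1, 8))) = Add(Rational(38, 35), Rational(-13, 8)) = Rational(-151, 280) ≈ -0.53929)
Mul(Add(-45401, Mul(Mul(-33, -68), E)), Add(-21238, 436954)) = Mul(Add(-45401, Mul(Mul(-33, -68), Rational(-151, 280))), Add(-21238, 436954)) = Mul(Add(-45401, Mul(2244, Rational(-151, 280))), 415716) = Mul(Add(-45401, Rational(-84711, 70)), 415716) = Mul(Rational(-3262781, 70), 415716) = Rational(-96885019014, 5)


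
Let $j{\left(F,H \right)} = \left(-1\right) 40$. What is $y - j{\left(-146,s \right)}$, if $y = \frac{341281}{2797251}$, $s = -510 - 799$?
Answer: $\frac{112231321}{2797251} \approx 40.122$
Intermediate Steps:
$s = -1309$
$j{\left(F,H \right)} = -40$
$y = \frac{341281}{2797251}$ ($y = 341281 \cdot \frac{1}{2797251} = \frac{341281}{2797251} \approx 0.12201$)
$y - j{\left(-146,s \right)} = \frac{341281}{2797251} - -40 = \frac{341281}{2797251} + 40 = \frac{112231321}{2797251}$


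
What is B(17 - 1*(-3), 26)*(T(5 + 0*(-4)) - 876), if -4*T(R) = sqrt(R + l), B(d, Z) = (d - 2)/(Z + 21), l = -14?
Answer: -15768/47 - 27*I/94 ≈ -335.49 - 0.28723*I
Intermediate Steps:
B(d, Z) = (-2 + d)/(21 + Z)
T(R) = -sqrt(-14 + R)/4 (T(R) = -sqrt(R - 14)/4 = -sqrt(-14 + R)/4)
B(17 - 1*(-3), 26)*(T(5 + 0*(-4)) - 876) = ((-2 + (17 - 1*(-3)))/(21 + 26))*(-sqrt(-14 + (5 + 0*(-4)))/4 - 876) = ((-2 + (17 + 3))/47)*(-sqrt(-14 + (5 + 0))/4 - 876) = ((-2 + 20)/47)*(-sqrt(-14 + 5)/4 - 876) = ((1/47)*18)*(-3*I/4 - 876) = 18*(-3*I/4 - 876)/47 = 18*(-876 - 3*I/4)/47 = -15768/47 - 27*I/94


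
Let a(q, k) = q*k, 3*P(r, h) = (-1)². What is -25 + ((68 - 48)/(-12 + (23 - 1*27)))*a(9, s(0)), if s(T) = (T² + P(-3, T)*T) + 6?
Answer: -185/2 ≈ -92.500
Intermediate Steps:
P(r, h) = ⅓ (P(r, h) = (⅓)*(-1)² = (⅓)*1 = ⅓)
s(T) = 6 + T² + T/3 (s(T) = (T² + T/3) + 6 = 6 + T² + T/3)
a(q, k) = k*q
-25 + ((68 - 48)/(-12 + (23 - 1*27)))*a(9, s(0)) = -25 + ((68 - 48)/(-12 + (23 - 1*27)))*((6 + 0² + (⅓)*0)*9) = -25 + (20/(-12 + (23 - 27)))*((6 + 0 + 0)*9) = -25 + (20/(-12 - 4))*(6*9) = -25 + (20/(-16))*54 = -25 + (20*(-1/16))*54 = -25 - 5/4*54 = -25 - 135/2 = -185/2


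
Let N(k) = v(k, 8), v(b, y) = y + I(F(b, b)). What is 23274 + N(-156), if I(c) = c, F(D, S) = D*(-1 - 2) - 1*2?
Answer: 23748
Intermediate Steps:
F(D, S) = -2 - 3*D (F(D, S) = D*(-3) - 2 = -3*D - 2 = -2 - 3*D)
v(b, y) = -2 + y - 3*b (v(b, y) = y + (-2 - 3*b) = -2 + y - 3*b)
N(k) = 6 - 3*k (N(k) = -2 + 8 - 3*k = 6 - 3*k)
23274 + N(-156) = 23274 + (6 - 3*(-156)) = 23274 + (6 + 468) = 23274 + 474 = 23748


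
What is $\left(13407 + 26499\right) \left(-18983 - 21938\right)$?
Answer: $-1632993426$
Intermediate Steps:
$\left(13407 + 26499\right) \left(-18983 - 21938\right) = 39906 \left(-40921\right) = -1632993426$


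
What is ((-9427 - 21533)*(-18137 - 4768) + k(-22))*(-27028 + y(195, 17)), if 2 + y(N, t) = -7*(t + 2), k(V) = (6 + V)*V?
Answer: -19262346785776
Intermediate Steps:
k(V) = V*(6 + V)
y(N, t) = -16 - 7*t (y(N, t) = -2 - 7*(t + 2) = -2 - 7*(2 + t) = -2 + (-14 - 7*t) = -16 - 7*t)
((-9427 - 21533)*(-18137 - 4768) + k(-22))*(-27028 + y(195, 17)) = ((-9427 - 21533)*(-18137 - 4768) - 22*(6 - 22))*(-27028 + (-16 - 7*17)) = (-30960*(-22905) - 22*(-16))*(-27028 + (-16 - 119)) = (709138800 + 352)*(-27028 - 135) = 709139152*(-27163) = -19262346785776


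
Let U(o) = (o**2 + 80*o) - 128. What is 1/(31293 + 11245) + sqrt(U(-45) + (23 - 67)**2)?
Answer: 1/42538 + sqrt(233) ≈ 15.264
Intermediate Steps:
U(o) = -128 + o**2 + 80*o
1/(31293 + 11245) + sqrt(U(-45) + (23 - 67)**2) = 1/(31293 + 11245) + sqrt((-128 + (-45)**2 + 80*(-45)) + (23 - 67)**2) = 1/42538 + sqrt((-128 + 2025 - 3600) + (-44)**2) = 1/42538 + sqrt(-1703 + 1936) = 1/42538 + sqrt(233)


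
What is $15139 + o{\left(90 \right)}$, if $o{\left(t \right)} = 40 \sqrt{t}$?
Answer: $15139 + 120 \sqrt{10} \approx 15518.0$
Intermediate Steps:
$15139 + o{\left(90 \right)} = 15139 + 40 \sqrt{90} = 15139 + 40 \cdot 3 \sqrt{10} = 15139 + 120 \sqrt{10}$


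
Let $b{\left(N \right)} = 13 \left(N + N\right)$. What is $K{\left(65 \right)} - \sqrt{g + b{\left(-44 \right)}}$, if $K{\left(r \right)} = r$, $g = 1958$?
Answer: $65 - \sqrt{814} \approx 36.469$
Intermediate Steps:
$b{\left(N \right)} = 26 N$ ($b{\left(N \right)} = 13 \cdot 2 N = 26 N$)
$K{\left(65 \right)} - \sqrt{g + b{\left(-44 \right)}} = 65 - \sqrt{1958 + 26 \left(-44\right)} = 65 - \sqrt{1958 - 1144} = 65 - \sqrt{814}$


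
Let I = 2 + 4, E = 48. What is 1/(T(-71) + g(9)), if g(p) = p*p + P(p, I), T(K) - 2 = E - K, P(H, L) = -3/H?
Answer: 3/605 ≈ 0.0049587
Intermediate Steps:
I = 6
T(K) = 50 - K (T(K) = 2 + (48 - K) = 50 - K)
g(p) = p² - 3/p (g(p) = p*p - 3/p = p² - 3/p)
1/(T(-71) + g(9)) = 1/((50 - 1*(-71)) + (-3 + 9³)/9) = 1/((50 + 71) + (-3 + 729)/9) = 1/(121 + (⅑)*726) = 1/(121 + 242/3) = 1/(605/3) = 3/605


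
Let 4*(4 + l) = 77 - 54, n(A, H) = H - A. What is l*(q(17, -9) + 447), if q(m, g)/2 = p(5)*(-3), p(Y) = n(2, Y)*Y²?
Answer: -21/4 ≈ -5.2500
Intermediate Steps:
l = 7/4 (l = -4 + (77 - 54)/4 = -4 + (¼)*23 = -4 + 23/4 = 7/4 ≈ 1.7500)
p(Y) = Y²*(-2 + Y) (p(Y) = (Y - 1*2)*Y² = (Y - 2)*Y² = (-2 + Y)*Y² = Y²*(-2 + Y))
q(m, g) = -450 (q(m, g) = 2*((5²*(-2 + 5))*(-3)) = 2*((25*3)*(-3)) = 2*(75*(-3)) = 2*(-225) = -450)
l*(q(17, -9) + 447) = 7*(-450 + 447)/4 = (7/4)*(-3) = -21/4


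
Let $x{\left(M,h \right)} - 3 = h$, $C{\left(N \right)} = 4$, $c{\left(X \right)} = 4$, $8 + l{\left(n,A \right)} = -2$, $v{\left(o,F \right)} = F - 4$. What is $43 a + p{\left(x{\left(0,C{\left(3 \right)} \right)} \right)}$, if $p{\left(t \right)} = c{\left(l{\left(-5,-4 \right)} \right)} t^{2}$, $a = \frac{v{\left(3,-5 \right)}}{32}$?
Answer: $\frac{5885}{32} \approx 183.91$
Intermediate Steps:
$v{\left(o,F \right)} = -4 + F$
$l{\left(n,A \right)} = -10$ ($l{\left(n,A \right)} = -8 - 2 = -10$)
$x{\left(M,h \right)} = 3 + h$
$a = - \frac{9}{32}$ ($a = \frac{-4 - 5}{32} = \left(-9\right) \frac{1}{32} = - \frac{9}{32} \approx -0.28125$)
$p{\left(t \right)} = 4 t^{2}$
$43 a + p{\left(x{\left(0,C{\left(3 \right)} \right)} \right)} = 43 \left(- \frac{9}{32}\right) + 4 \left(3 + 4\right)^{2} = - \frac{387}{32} + 4 \cdot 7^{2} = - \frac{387}{32} + 4 \cdot 49 = - \frac{387}{32} + 196 = \frac{5885}{32}$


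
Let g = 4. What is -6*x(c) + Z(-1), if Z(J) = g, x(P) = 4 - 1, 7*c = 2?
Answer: -14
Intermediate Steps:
c = 2/7 (c = (1/7)*2 = 2/7 ≈ 0.28571)
x(P) = 3
Z(J) = 4
-6*x(c) + Z(-1) = -6*3 + 4 = -18 + 4 = -14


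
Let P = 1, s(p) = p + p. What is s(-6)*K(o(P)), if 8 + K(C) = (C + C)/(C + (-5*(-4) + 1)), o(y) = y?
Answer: 1044/11 ≈ 94.909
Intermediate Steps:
s(p) = 2*p
K(C) = -8 + 2*C/(21 + C) (K(C) = -8 + (C + C)/(C + (-5*(-4) + 1)) = -8 + (2*C)/(C + (20 + 1)) = -8 + (2*C)/(C + 21) = -8 + (2*C)/(21 + C) = -8 + 2*C/(21 + C))
s(-6)*K(o(P)) = (2*(-6))*(6*(-28 - 1*1)/(21 + 1)) = -72*(-28 - 1)/22 = -72*(-29)/22 = -12*(-87/11) = 1044/11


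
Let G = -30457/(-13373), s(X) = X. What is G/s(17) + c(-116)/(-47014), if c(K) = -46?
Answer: 721181542/5344104887 ≈ 0.13495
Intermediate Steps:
G = 30457/13373 (G = -30457*(-1/13373) = 30457/13373 ≈ 2.2775)
G/s(17) + c(-116)/(-47014) = (30457/13373)/17 - 46/(-47014) = (30457/13373)*(1/17) - 46*(-1/47014) = 30457/227341 + 23/23507 = 721181542/5344104887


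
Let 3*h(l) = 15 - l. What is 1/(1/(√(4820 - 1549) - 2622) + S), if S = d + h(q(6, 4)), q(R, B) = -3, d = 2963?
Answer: 20401816375/60572985032658 + √3271/60572985032658 ≈ 0.00033681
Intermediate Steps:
h(l) = 5 - l/3 (h(l) = (15 - l)/3 = 5 - l/3)
S = 2969 (S = 2963 + (5 - ⅓*(-3)) = 2963 + (5 + 1) = 2963 + 6 = 2969)
1/(1/(√(4820 - 1549) - 2622) + S) = 1/(1/(√(4820 - 1549) - 2622) + 2969) = 1/(1/(√3271 - 2622) + 2969) = 1/(1/(-2622 + √3271) + 2969) = 1/(2969 + 1/(-2622 + √3271))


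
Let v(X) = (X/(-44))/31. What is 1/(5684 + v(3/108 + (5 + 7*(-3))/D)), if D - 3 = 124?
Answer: 6236208/35446606721 ≈ 0.00017593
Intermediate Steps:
D = 127 (D = 3 + 124 = 127)
v(X) = -X/1364 (v(X) = (X*(-1/44))*(1/31) = -X/44*(1/31) = -X/1364)
1/(5684 + v(3/108 + (5 + 7*(-3))/D)) = 1/(5684 - (3/108 + (5 + 7*(-3))/127)/1364) = 1/(5684 - (3*(1/108) + (5 - 21)*(1/127))/1364) = 1/(5684 - (1/36 - 16*1/127)/1364) = 1/(5684 - (1/36 - 16/127)/1364) = 1/(5684 - 1/1364*(-449/4572)) = 1/(5684 + 449/6236208) = 1/(35446606721/6236208) = 6236208/35446606721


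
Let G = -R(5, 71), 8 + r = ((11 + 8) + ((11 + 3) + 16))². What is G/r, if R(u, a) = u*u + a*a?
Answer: -5066/2393 ≈ -2.1170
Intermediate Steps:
R(u, a) = a² + u² (R(u, a) = u² + a² = a² + u²)
r = 2393 (r = -8 + ((11 + 8) + ((11 + 3) + 16))² = -8 + (19 + (14 + 16))² = -8 + (19 + 30)² = -8 + 49² = -8 + 2401 = 2393)
G = -5066 (G = -(71² + 5²) = -(5041 + 25) = -1*5066 = -5066)
G/r = -5066/2393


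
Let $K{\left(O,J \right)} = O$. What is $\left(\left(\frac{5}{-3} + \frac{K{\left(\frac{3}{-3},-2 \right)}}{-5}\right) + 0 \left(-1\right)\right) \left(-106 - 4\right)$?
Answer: $\frac{484}{3} \approx 161.33$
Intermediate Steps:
$\left(\left(\frac{5}{-3} + \frac{K{\left(\frac{3}{-3},-2 \right)}}{-5}\right) + 0 \left(-1\right)\right) \left(-106 - 4\right) = \left(\left(\frac{5}{-3} + \frac{3 \frac{1}{-3}}{-5}\right) + 0 \left(-1\right)\right) \left(-106 - 4\right) = \left(\left(5 \left(- \frac{1}{3}\right) + 3 \left(- \frac{1}{3}\right) \left(- \frac{1}{5}\right)\right) + 0\right) \left(-110\right) = \left(\left(- \frac{5}{3} - - \frac{1}{5}\right) + 0\right) \left(-110\right) = \left(\left(- \frac{5}{3} + \frac{1}{5}\right) + 0\right) \left(-110\right) = \left(- \frac{22}{15} + 0\right) \left(-110\right) = \left(- \frac{22}{15}\right) \left(-110\right) = \frac{484}{3}$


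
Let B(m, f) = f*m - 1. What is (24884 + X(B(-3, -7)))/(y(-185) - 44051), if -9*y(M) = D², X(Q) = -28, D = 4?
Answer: -223704/396475 ≈ -0.56423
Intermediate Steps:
B(m, f) = -1 + f*m
y(M) = -16/9 (y(M) = -⅑*4² = -⅑*16 = -16/9)
(24884 + X(B(-3, -7)))/(y(-185) - 44051) = (24884 - 28)/(-16/9 - 44051) = 24856/(-396475/9) = 24856*(-9/396475) = -223704/396475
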